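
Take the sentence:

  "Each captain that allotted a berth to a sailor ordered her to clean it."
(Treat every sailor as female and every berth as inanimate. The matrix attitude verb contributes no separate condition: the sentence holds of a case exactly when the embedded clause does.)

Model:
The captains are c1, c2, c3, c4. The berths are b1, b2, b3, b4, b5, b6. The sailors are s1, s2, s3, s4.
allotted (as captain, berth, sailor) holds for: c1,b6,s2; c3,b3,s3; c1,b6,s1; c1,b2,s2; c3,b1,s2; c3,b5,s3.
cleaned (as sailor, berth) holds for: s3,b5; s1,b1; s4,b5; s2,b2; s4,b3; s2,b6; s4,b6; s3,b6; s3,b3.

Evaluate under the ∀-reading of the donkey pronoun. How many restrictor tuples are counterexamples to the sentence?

"her" takes "a sailor" as antecedent and "it" takes "a berth"; both are donkey pronouns co-varying with the restrictor.
Strong reading: for every (c,b,s) with allotted(c,b,s), cleaned(s,b).
Restrictor triples: (c1,b2,s2)→cleaned(s2,b2) ✓  (c1,b6,s1)→cleaned(s1,b6) ✗  (c1,b6,s2)→cleaned(s2,b6) ✓  (c3,b1,s2)→cleaned(s2,b1) ✗  (c3,b3,s3)→cleaned(s3,b3) ✓  (c3,b5,s3)→cleaned(s3,b5) ✓
Counterexamples (restrictor triples failing the scope): 2.

2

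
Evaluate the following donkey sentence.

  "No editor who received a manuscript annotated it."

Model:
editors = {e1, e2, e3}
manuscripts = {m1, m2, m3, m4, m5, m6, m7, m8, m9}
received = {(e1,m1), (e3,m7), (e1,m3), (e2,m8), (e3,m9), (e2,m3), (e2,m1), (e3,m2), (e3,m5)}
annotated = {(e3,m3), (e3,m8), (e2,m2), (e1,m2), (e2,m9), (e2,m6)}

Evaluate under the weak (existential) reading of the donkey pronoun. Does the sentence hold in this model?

"it" takes "a manuscript" as antecedent — a donkey pronoun bound across the clause boundary.
Truth condition: for no (e,m) with received(e,m) does annotated(e,m) hold.
Restrictor pairs — does the scope hold? (e1,m1):fails  (e1,m3):fails  (e2,m1):fails  (e2,m3):fails  (e2,m8):fails  (e3,m2):fails  (e3,m5):fails  (e3,m7):fails  (e3,m9):fails
Scope holds for no restrictor pair, so the sentence is true.

True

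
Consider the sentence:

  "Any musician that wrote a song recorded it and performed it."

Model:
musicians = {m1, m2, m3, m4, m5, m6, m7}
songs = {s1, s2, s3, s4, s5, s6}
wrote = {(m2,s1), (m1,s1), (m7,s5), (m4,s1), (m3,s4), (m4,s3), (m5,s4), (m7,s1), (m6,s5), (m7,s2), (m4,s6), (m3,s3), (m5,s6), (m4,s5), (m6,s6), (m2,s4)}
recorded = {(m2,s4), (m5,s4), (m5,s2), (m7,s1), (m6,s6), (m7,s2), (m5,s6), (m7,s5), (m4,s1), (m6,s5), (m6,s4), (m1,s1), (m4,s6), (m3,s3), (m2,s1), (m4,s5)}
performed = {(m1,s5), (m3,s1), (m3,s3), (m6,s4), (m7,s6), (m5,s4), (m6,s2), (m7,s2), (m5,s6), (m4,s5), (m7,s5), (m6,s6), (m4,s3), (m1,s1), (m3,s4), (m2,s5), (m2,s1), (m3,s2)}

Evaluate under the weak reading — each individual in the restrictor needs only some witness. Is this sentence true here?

"it" takes "a song" as antecedent — a donkey pronoun bound across the clause boundary.
Weak reading: every musician m with some wrote-song has at least one wrote-song s such that recorded(m,s) ∧ performed(m,s).
Per musician: m1:✓  m2:✓  m3:✓  m4:✓  m5:✓  m6:✓  m7:✓
Every musician in the restrictor has a witness.

True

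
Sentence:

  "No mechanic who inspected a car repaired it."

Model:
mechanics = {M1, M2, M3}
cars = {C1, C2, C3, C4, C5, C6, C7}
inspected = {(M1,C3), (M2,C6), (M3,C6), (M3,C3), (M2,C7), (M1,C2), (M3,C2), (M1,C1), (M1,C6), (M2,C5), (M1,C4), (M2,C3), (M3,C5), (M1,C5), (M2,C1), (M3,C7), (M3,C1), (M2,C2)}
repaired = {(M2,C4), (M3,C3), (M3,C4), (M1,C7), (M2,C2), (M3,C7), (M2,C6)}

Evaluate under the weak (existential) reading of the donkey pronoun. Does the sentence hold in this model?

"it" takes "a car" as antecedent — a donkey pronoun bound across the clause boundary.
Truth condition: for no (m,c) with inspected(m,c) does repaired(m,c) hold.
Restrictor pairs — does the scope hold? (M1,C1):fails  (M1,C2):fails  (M1,C3):fails  (M1,C4):fails  (M1,C5):fails  (M1,C6):fails  (M2,C1):fails  (M2,C2):holds  (M2,C3):fails  (M2,C5):fails  (M2,C6):holds  (M2,C7):fails  (M3,C1):fails  (M3,C2):fails  (M3,C3):holds  (M3,C5):fails  (M3,C6):fails  (M3,C7):holds
Scope holds for 4 pair(s), so the sentence is false.

False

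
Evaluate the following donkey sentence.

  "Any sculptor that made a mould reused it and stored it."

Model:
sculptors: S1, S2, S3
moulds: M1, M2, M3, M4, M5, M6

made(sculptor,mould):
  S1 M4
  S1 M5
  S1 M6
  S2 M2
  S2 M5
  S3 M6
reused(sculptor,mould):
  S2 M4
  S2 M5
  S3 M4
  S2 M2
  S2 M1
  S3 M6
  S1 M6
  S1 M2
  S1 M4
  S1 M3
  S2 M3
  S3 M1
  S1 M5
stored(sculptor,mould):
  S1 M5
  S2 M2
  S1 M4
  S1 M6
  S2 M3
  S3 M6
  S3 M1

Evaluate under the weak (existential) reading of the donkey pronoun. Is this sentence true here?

True

"it" takes "a mould" as antecedent — a donkey pronoun bound across the clause boundary.
Weak reading: every sculptor s with some made-mould has at least one made-mould m such that reused(s,m) ∧ stored(s,m).
Per sculptor: S1:✓  S2:✓  S3:✓
Every sculptor in the restrictor has a witness.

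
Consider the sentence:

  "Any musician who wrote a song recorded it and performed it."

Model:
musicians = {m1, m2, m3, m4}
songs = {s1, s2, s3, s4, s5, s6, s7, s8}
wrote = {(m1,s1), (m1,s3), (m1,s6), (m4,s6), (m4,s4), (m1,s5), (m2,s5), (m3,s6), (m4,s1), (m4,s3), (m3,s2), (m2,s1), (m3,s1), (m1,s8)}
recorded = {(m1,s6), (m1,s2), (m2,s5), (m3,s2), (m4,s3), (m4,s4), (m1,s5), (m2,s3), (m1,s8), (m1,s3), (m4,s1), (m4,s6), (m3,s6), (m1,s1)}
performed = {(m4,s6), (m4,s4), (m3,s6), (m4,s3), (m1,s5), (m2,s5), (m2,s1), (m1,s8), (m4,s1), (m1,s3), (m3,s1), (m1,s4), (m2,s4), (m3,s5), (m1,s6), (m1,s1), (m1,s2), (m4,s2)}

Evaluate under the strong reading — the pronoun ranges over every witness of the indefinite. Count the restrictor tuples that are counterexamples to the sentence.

3

"it" takes "a song" as antecedent — a donkey pronoun bound across the clause boundary.
Strong reading: for every (m,s) with wrote(m,s), recorded(m,s) ∧ performed(m,s).
Restrictor pairs: (m1,s1) ✓  (m1,s3) ✓  (m1,s5) ✓  (m1,s6) ✓  (m1,s8) ✓  (m2,s1) ✗  (m2,s5) ✓  (m3,s1) ✗  (m3,s2) ✗  (m3,s6) ✓  (m4,s1) ✓  (m4,s3) ✓  (m4,s4) ✓  (m4,s6) ✓
Counterexamples (restrictor pairs failing the scope): 3.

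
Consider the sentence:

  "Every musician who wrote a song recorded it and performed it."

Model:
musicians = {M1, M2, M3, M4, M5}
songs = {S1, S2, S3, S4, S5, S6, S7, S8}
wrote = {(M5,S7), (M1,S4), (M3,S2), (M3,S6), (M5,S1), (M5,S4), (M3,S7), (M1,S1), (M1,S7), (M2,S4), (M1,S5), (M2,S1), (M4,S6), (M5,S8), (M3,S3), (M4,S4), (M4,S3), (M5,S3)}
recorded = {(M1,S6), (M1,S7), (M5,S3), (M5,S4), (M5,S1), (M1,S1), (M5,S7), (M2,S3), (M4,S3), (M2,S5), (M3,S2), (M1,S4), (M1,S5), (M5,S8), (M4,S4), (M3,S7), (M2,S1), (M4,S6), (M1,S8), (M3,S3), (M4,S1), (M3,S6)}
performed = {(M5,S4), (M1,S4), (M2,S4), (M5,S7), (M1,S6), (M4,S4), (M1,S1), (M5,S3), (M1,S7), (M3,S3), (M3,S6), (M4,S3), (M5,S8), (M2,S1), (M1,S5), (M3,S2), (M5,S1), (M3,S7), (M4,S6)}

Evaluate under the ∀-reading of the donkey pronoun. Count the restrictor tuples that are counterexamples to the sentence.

1

"it" takes "a song" as antecedent — a donkey pronoun bound across the clause boundary.
Strong reading: for every (m,s) with wrote(m,s), recorded(m,s) ∧ performed(m,s).
Restrictor pairs: (M1,S1) ✓  (M1,S4) ✓  (M1,S5) ✓  (M1,S7) ✓  (M2,S1) ✓  (M2,S4) ✗  (M3,S2) ✓  (M3,S3) ✓  (M3,S6) ✓  (M3,S7) ✓  (M4,S3) ✓  (M4,S4) ✓  (M4,S6) ✓  (M5,S1) ✓  (M5,S3) ✓  (M5,S4) ✓  (M5,S7) ✓  (M5,S8) ✓
Counterexamples (restrictor pairs failing the scope): 1.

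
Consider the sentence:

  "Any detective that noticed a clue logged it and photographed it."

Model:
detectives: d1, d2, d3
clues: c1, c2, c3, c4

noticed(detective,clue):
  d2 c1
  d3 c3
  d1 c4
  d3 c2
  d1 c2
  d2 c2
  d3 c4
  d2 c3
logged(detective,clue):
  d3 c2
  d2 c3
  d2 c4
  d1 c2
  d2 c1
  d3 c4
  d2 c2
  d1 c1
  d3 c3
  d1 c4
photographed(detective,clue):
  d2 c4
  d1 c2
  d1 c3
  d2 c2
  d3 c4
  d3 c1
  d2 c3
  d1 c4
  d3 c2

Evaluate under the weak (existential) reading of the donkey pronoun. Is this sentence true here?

True

"it" takes "a clue" as antecedent — a donkey pronoun bound across the clause boundary.
Weak reading: every detective d with some noticed-clue has at least one noticed-clue c such that logged(d,c) ∧ photographed(d,c).
Per detective: d1:✓  d2:✓  d3:✓
Every detective in the restrictor has a witness.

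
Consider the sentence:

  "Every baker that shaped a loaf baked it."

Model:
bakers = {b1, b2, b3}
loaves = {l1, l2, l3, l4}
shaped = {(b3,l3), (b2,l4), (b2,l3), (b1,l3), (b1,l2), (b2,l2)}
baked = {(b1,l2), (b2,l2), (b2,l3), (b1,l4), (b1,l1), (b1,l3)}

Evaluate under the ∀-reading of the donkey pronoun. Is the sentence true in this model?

False

"it" takes "a loaf" as antecedent — a donkey pronoun bound across the clause boundary.
Strong reading: for every (b,l) with shaped(b,l), baked(b,l).
Restrictor pairs: (b1,l2) ✓  (b1,l3) ✓  (b2,l2) ✓  (b2,l3) ✓  (b2,l4) ✗  (b3,l3) ✗
Counterexample: (b2,l4) is in shaped but fails the scope.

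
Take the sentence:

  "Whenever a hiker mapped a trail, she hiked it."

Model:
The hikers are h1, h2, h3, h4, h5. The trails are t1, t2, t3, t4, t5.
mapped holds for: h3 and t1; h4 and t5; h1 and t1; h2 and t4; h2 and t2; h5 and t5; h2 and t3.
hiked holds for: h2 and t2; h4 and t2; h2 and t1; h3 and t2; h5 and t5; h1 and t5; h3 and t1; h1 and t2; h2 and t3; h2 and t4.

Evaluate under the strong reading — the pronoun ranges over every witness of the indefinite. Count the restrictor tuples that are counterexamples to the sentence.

"it" takes "a trail" as antecedent — a donkey pronoun bound across the clause boundary.
Strong reading: for every (h,t) with mapped(h,t), hiked(h,t).
Restrictor pairs: (h1,t1) ✗  (h2,t2) ✓  (h2,t3) ✓  (h2,t4) ✓  (h3,t1) ✓  (h4,t5) ✗  (h5,t5) ✓
Counterexamples (restrictor pairs failing the scope): 2.

2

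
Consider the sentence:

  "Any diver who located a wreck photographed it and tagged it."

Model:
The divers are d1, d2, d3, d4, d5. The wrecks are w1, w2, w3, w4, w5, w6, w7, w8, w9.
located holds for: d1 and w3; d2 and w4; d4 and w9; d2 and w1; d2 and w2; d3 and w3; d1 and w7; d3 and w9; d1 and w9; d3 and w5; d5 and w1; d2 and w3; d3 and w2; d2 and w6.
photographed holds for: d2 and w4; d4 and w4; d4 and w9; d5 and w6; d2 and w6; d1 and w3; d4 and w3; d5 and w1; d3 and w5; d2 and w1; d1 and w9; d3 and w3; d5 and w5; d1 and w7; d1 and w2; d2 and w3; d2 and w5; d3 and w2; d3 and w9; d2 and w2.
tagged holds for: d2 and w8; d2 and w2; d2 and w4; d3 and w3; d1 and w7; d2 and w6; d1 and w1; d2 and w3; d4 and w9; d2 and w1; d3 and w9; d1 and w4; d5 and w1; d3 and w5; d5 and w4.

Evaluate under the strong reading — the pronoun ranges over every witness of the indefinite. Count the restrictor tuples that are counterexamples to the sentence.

"it" takes "a wreck" as antecedent — a donkey pronoun bound across the clause boundary.
Strong reading: for every (d,w) with located(d,w), photographed(d,w) ∧ tagged(d,w).
Restrictor pairs: (d1,w3) ✗  (d1,w7) ✓  (d1,w9) ✗  (d2,w1) ✓  (d2,w2) ✓  (d2,w3) ✓  (d2,w4) ✓  (d2,w6) ✓  (d3,w2) ✗  (d3,w3) ✓  (d3,w5) ✓  (d3,w9) ✓  (d4,w9) ✓  (d5,w1) ✓
Counterexamples (restrictor pairs failing the scope): 3.

3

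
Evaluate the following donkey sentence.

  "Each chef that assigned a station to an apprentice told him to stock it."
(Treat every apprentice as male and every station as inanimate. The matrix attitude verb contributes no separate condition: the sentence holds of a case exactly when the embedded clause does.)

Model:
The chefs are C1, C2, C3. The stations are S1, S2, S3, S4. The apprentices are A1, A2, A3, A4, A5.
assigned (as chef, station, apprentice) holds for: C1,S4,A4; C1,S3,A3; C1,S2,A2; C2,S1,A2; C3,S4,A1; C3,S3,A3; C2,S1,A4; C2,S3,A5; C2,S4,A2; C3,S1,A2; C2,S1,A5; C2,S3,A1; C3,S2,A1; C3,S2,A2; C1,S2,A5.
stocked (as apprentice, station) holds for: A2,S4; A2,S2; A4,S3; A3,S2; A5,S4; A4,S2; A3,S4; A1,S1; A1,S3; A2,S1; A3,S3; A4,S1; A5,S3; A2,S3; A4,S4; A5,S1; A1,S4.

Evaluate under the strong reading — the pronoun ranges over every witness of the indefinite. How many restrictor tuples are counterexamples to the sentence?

"him" takes "an apprentice" as antecedent and "it" takes "a station"; both are donkey pronouns co-varying with the restrictor.
Strong reading: for every (c,s,a) with assigned(c,s,a), stocked(a,s).
Restrictor triples: (C1,S2,A2)→stocked(A2,S2) ✓  (C1,S2,A5)→stocked(A5,S2) ✗  (C1,S3,A3)→stocked(A3,S3) ✓  (C1,S4,A4)→stocked(A4,S4) ✓  (C2,S1,A2)→stocked(A2,S1) ✓  (C2,S1,A4)→stocked(A4,S1) ✓  (C2,S1,A5)→stocked(A5,S1) ✓  (C2,S3,A1)→stocked(A1,S3) ✓  (C2,S3,A5)→stocked(A5,S3) ✓  (C2,S4,A2)→stocked(A2,S4) ✓  (C3,S1,A2)→stocked(A2,S1) ✓  (C3,S2,A1)→stocked(A1,S2) ✗  (C3,S2,A2)→stocked(A2,S2) ✓  (C3,S3,A3)→stocked(A3,S3) ✓  (C3,S4,A1)→stocked(A1,S4) ✓
Counterexamples (restrictor triples failing the scope): 2.

2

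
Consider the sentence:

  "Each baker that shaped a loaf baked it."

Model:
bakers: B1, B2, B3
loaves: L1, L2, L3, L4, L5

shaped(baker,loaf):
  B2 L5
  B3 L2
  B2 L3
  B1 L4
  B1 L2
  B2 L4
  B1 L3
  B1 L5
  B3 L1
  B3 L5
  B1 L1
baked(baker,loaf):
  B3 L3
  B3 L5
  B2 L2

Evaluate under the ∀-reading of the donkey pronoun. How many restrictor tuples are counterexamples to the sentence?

"it" takes "a loaf" as antecedent — a donkey pronoun bound across the clause boundary.
Strong reading: for every (b,l) with shaped(b,l), baked(b,l).
Restrictor pairs: (B1,L1) ✗  (B1,L2) ✗  (B1,L3) ✗  (B1,L4) ✗  (B1,L5) ✗  (B2,L3) ✗  (B2,L4) ✗  (B2,L5) ✗  (B3,L1) ✗  (B3,L2) ✗  (B3,L5) ✓
Counterexamples (restrictor pairs failing the scope): 10.

10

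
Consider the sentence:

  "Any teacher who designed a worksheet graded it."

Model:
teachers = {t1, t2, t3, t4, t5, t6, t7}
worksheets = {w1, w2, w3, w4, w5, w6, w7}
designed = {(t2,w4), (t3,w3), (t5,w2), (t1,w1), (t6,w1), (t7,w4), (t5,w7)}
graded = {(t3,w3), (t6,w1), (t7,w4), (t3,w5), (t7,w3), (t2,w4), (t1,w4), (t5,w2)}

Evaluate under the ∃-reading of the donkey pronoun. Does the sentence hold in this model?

"it" takes "a worksheet" as antecedent — a donkey pronoun bound across the clause boundary.
Weak reading: every teacher t with some designed-worksheet has at least one designed-worksheet w such that graded(t,w).
Per teacher: t1:✗  t2:✓  t3:✓  t5:✓  t6:✓  t7:✓
t1 has no witness among its designed-worksheets.

False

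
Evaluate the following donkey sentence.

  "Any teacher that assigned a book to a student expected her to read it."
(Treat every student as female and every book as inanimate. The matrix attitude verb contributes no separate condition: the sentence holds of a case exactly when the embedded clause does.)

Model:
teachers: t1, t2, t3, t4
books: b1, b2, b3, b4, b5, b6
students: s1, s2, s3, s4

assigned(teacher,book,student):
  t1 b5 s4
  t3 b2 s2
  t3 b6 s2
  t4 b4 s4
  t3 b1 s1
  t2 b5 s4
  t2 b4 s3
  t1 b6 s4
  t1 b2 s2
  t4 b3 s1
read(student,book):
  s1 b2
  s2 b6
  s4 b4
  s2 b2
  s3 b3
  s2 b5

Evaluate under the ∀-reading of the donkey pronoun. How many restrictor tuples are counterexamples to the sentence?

"her" takes "a student" as antecedent and "it" takes "a book"; both are donkey pronouns co-varying with the restrictor.
Strong reading: for every (t,b,s) with assigned(t,b,s), read(s,b).
Restrictor triples: (t1,b2,s2)→read(s2,b2) ✓  (t1,b5,s4)→read(s4,b5) ✗  (t1,b6,s4)→read(s4,b6) ✗  (t2,b4,s3)→read(s3,b4) ✗  (t2,b5,s4)→read(s4,b5) ✗  (t3,b1,s1)→read(s1,b1) ✗  (t3,b2,s2)→read(s2,b2) ✓  (t3,b6,s2)→read(s2,b6) ✓  (t4,b3,s1)→read(s1,b3) ✗  (t4,b4,s4)→read(s4,b4) ✓
Counterexamples (restrictor triples failing the scope): 6.

6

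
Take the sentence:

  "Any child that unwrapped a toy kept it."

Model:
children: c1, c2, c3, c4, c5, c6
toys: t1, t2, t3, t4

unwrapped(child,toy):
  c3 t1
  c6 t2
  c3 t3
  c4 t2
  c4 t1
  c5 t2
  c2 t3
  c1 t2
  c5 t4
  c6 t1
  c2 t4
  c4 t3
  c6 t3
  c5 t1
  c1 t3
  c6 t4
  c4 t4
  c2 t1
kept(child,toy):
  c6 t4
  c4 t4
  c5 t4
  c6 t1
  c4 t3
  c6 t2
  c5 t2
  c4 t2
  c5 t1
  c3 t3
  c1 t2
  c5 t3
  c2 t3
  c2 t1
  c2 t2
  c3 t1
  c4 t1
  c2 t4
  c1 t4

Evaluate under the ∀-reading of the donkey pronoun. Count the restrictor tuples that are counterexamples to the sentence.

"it" takes "a toy" as antecedent — a donkey pronoun bound across the clause boundary.
Strong reading: for every (c,t) with unwrapped(c,t), kept(c,t).
Restrictor pairs: (c1,t2) ✓  (c1,t3) ✗  (c2,t1) ✓  (c2,t3) ✓  (c2,t4) ✓  (c3,t1) ✓  (c3,t3) ✓  (c4,t1) ✓  (c4,t2) ✓  (c4,t3) ✓  (c4,t4) ✓  (c5,t1) ✓  (c5,t2) ✓  (c5,t4) ✓  (c6,t1) ✓  (c6,t2) ✓  (c6,t3) ✗  (c6,t4) ✓
Counterexamples (restrictor pairs failing the scope): 2.

2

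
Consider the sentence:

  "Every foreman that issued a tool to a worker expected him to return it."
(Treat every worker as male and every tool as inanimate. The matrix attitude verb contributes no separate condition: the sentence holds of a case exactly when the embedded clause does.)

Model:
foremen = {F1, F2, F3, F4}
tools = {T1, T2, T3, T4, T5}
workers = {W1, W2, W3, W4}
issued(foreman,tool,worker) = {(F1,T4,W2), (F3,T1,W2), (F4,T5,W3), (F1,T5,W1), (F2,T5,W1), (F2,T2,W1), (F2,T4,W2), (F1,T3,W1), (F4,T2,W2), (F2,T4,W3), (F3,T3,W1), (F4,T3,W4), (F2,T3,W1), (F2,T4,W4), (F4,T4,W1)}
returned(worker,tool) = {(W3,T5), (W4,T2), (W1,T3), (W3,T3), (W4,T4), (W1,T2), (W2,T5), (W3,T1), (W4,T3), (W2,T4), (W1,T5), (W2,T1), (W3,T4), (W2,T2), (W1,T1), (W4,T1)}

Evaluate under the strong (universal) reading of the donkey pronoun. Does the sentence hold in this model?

"him" takes "a worker" as antecedent and "it" takes "a tool"; both are donkey pronouns co-varying with the restrictor.
Strong reading: for every (f,t,w) with issued(f,t,w), returned(w,t).
Restrictor triples: (F1,T3,W1)→returned(W1,T3) ✓  (F1,T4,W2)→returned(W2,T4) ✓  (F1,T5,W1)→returned(W1,T5) ✓  (F2,T2,W1)→returned(W1,T2) ✓  (F2,T3,W1)→returned(W1,T3) ✓  (F2,T4,W2)→returned(W2,T4) ✓  (F2,T4,W3)→returned(W3,T4) ✓  (F2,T4,W4)→returned(W4,T4) ✓  (F2,T5,W1)→returned(W1,T5) ✓  (F3,T1,W2)→returned(W2,T1) ✓  (F3,T3,W1)→returned(W1,T3) ✓  (F4,T2,W2)→returned(W2,T2) ✓  (F4,T3,W4)→returned(W4,T3) ✓  (F4,T4,W1)→returned(W1,T4) ✗  (F4,T5,W3)→returned(W3,T5) ✓
Counterexample: (F4,T4,W1) — returned(W1,T4) does not hold.

False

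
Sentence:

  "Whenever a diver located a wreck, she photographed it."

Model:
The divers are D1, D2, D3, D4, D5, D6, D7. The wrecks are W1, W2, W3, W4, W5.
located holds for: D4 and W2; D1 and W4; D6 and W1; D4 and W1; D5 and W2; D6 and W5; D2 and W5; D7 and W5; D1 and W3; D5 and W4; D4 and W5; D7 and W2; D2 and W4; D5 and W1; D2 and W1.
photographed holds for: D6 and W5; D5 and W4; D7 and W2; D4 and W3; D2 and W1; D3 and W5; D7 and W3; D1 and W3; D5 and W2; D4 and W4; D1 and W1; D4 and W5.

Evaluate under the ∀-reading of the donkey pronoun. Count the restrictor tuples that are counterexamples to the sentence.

8

"it" takes "a wreck" as antecedent — a donkey pronoun bound across the clause boundary.
Strong reading: for every (d,w) with located(d,w), photographed(d,w).
Restrictor pairs: (D1,W3) ✓  (D1,W4) ✗  (D2,W1) ✓  (D2,W4) ✗  (D2,W5) ✗  (D4,W1) ✗  (D4,W2) ✗  (D4,W5) ✓  (D5,W1) ✗  (D5,W2) ✓  (D5,W4) ✓  (D6,W1) ✗  (D6,W5) ✓  (D7,W2) ✓  (D7,W5) ✗
Counterexamples (restrictor pairs failing the scope): 8.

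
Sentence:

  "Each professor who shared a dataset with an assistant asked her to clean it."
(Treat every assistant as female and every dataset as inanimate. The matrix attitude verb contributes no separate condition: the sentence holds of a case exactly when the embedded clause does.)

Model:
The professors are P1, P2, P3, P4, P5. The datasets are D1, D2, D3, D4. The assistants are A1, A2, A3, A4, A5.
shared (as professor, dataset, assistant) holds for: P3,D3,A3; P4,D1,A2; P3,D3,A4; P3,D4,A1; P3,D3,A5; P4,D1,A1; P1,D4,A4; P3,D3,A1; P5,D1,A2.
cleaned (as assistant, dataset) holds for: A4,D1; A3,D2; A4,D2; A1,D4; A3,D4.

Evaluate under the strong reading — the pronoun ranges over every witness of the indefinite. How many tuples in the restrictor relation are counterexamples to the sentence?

8

"her" takes "an assistant" as antecedent and "it" takes "a dataset"; both are donkey pronouns co-varying with the restrictor.
Strong reading: for every (p,d,a) with shared(p,d,a), cleaned(a,d).
Restrictor triples: (P1,D4,A4)→cleaned(A4,D4) ✗  (P3,D3,A1)→cleaned(A1,D3) ✗  (P3,D3,A3)→cleaned(A3,D3) ✗  (P3,D3,A4)→cleaned(A4,D3) ✗  (P3,D3,A5)→cleaned(A5,D3) ✗  (P3,D4,A1)→cleaned(A1,D4) ✓  (P4,D1,A1)→cleaned(A1,D1) ✗  (P4,D1,A2)→cleaned(A2,D1) ✗  (P5,D1,A2)→cleaned(A2,D1) ✗
Counterexamples (restrictor triples failing the scope): 8.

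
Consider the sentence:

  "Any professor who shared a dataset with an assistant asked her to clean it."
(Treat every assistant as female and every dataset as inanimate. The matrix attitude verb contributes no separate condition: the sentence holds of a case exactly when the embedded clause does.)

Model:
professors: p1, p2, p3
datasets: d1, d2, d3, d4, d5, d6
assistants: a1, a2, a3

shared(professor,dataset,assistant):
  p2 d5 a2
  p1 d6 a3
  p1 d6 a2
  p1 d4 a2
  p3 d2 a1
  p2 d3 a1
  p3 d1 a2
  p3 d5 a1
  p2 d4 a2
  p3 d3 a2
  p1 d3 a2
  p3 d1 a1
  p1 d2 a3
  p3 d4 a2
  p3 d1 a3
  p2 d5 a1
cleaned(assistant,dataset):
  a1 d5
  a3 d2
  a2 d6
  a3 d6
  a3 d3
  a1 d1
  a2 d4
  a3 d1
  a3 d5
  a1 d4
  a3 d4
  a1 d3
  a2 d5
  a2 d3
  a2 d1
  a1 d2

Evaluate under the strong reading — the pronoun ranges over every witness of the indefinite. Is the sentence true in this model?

True

"her" takes "an assistant" as antecedent and "it" takes "a dataset"; both are donkey pronouns co-varying with the restrictor.
Strong reading: for every (p,d,a) with shared(p,d,a), cleaned(a,d).
Restrictor triples: (p1,d2,a3)→cleaned(a3,d2) ✓  (p1,d3,a2)→cleaned(a2,d3) ✓  (p1,d4,a2)→cleaned(a2,d4) ✓  (p1,d6,a2)→cleaned(a2,d6) ✓  (p1,d6,a3)→cleaned(a3,d6) ✓  (p2,d3,a1)→cleaned(a1,d3) ✓  (p2,d4,a2)→cleaned(a2,d4) ✓  (p2,d5,a1)→cleaned(a1,d5) ✓  (p2,d5,a2)→cleaned(a2,d5) ✓  (p3,d1,a1)→cleaned(a1,d1) ✓  (p3,d1,a2)→cleaned(a2,d1) ✓  (p3,d1,a3)→cleaned(a3,d1) ✓  (p3,d2,a1)→cleaned(a1,d2) ✓  (p3,d3,a2)→cleaned(a2,d3) ✓  (p3,d4,a2)→cleaned(a2,d4) ✓  (p3,d5,a1)→cleaned(a1,d5) ✓
Every restrictor triple satisfies the scope.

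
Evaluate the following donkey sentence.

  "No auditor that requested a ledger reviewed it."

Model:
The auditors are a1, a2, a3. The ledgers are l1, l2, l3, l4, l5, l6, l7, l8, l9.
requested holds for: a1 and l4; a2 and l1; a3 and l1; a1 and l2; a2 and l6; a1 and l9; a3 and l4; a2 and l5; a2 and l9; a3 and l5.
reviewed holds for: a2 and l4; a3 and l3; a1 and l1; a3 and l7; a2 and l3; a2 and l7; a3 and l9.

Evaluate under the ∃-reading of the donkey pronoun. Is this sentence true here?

True

"it" takes "a ledger" as antecedent — a donkey pronoun bound across the clause boundary.
Truth condition: for no (a,l) with requested(a,l) does reviewed(a,l) hold.
Restrictor pairs — does the scope hold? (a1,l2):fails  (a1,l4):fails  (a1,l9):fails  (a2,l1):fails  (a2,l5):fails  (a2,l6):fails  (a2,l9):fails  (a3,l1):fails  (a3,l4):fails  (a3,l5):fails
Scope holds for no restrictor pair, so the sentence is true.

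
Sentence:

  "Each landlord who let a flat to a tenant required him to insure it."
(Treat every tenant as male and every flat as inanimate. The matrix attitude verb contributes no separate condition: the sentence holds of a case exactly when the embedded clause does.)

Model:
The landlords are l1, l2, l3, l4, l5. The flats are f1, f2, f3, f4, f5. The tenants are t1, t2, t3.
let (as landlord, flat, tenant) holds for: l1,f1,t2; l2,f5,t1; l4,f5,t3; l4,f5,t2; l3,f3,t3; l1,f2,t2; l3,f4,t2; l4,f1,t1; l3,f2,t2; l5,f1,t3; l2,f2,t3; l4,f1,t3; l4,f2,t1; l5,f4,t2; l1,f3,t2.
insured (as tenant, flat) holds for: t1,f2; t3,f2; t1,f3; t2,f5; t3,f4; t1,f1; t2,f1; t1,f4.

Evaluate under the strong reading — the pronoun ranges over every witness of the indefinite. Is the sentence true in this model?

"him" takes "a tenant" as antecedent and "it" takes "a flat"; both are donkey pronouns co-varying with the restrictor.
Strong reading: for every (l,f,t) with let(l,f,t), insured(t,f).
Restrictor triples: (l1,f1,t2)→insured(t2,f1) ✓  (l1,f2,t2)→insured(t2,f2) ✗  (l1,f3,t2)→insured(t2,f3) ✗  (l2,f2,t3)→insured(t3,f2) ✓  (l2,f5,t1)→insured(t1,f5) ✗  (l3,f2,t2)→insured(t2,f2) ✗  (l3,f3,t3)→insured(t3,f3) ✗  (l3,f4,t2)→insured(t2,f4) ✗  (l4,f1,t1)→insured(t1,f1) ✓  (l4,f1,t3)→insured(t3,f1) ✗  (l4,f2,t1)→insured(t1,f2) ✓  (l4,f5,t2)→insured(t2,f5) ✓  (l4,f5,t3)→insured(t3,f5) ✗  (l5,f1,t3)→insured(t3,f1) ✗  (l5,f4,t2)→insured(t2,f4) ✗
Counterexample: (l1,f2,t2) — insured(t2,f2) does not hold.

False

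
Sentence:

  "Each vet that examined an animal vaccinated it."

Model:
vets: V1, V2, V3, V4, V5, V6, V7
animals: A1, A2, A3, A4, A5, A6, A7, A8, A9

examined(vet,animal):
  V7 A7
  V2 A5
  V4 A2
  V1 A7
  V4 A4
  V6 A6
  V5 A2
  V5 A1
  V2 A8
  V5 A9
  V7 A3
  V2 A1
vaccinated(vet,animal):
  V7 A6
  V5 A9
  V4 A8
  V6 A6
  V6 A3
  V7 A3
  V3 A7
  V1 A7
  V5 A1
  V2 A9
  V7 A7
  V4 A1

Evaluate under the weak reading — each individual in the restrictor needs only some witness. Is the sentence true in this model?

False

"it" takes "an animal" as antecedent — a donkey pronoun bound across the clause boundary.
Weak reading: every vet v with some examined-animal has at least one examined-animal a such that vaccinated(v,a).
Per vet: V1:✓  V2:✗  V4:✗  V5:✓  V6:✓  V7:✓
V2 has no witness among its examined-animals.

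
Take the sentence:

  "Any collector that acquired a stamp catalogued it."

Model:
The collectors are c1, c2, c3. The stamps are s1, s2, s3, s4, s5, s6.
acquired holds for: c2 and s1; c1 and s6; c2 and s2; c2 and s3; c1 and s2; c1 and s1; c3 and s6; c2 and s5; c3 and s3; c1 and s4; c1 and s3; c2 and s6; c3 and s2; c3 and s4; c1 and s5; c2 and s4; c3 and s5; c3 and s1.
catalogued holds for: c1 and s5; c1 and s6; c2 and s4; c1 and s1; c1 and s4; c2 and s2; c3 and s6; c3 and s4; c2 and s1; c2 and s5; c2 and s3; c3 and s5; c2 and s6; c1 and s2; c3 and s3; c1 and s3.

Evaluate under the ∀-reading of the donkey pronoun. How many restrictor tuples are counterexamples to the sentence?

"it" takes "a stamp" as antecedent — a donkey pronoun bound across the clause boundary.
Strong reading: for every (c,s) with acquired(c,s), catalogued(c,s).
Restrictor pairs: (c1,s1) ✓  (c1,s2) ✓  (c1,s3) ✓  (c1,s4) ✓  (c1,s5) ✓  (c1,s6) ✓  (c2,s1) ✓  (c2,s2) ✓  (c2,s3) ✓  (c2,s4) ✓  (c2,s5) ✓  (c2,s6) ✓  (c3,s1) ✗  (c3,s2) ✗  (c3,s3) ✓  (c3,s4) ✓  (c3,s5) ✓  (c3,s6) ✓
Counterexamples (restrictor pairs failing the scope): 2.

2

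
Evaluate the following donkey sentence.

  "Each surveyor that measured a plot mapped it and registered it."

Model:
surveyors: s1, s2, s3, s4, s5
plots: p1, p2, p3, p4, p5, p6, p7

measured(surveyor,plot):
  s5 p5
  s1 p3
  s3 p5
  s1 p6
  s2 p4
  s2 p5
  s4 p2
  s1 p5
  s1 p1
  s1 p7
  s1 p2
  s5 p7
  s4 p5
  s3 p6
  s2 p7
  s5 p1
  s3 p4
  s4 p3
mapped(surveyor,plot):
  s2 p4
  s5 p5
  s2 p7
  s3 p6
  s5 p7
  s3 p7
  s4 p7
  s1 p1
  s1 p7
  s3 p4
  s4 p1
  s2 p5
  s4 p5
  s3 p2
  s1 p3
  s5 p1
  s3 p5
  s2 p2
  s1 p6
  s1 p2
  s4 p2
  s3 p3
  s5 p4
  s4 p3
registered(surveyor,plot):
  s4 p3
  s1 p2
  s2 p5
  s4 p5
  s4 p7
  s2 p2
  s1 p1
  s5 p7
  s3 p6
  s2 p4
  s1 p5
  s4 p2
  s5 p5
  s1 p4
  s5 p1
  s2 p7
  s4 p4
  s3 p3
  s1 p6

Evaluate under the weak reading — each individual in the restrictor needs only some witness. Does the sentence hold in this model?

True

"it" takes "a plot" as antecedent — a donkey pronoun bound across the clause boundary.
Weak reading: every surveyor s with some measured-plot has at least one measured-plot p such that mapped(s,p) ∧ registered(s,p).
Per surveyor: s1:✓  s2:✓  s3:✓  s4:✓  s5:✓
Every surveyor in the restrictor has a witness.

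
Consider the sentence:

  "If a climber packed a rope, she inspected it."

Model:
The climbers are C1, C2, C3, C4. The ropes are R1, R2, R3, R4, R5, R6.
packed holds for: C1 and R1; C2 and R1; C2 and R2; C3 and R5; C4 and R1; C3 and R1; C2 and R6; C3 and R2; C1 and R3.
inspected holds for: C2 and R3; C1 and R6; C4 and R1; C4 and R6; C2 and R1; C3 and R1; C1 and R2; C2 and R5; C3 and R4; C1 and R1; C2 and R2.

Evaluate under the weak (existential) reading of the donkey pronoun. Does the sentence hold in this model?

"it" takes "a rope" as antecedent — a donkey pronoun bound across the clause boundary.
Weak reading: every climber c with some packed-rope has at least one packed-rope r such that inspected(c,r).
Per climber: C1:✓  C2:✓  C3:✓  C4:✓
Every climber in the restrictor has a witness.

True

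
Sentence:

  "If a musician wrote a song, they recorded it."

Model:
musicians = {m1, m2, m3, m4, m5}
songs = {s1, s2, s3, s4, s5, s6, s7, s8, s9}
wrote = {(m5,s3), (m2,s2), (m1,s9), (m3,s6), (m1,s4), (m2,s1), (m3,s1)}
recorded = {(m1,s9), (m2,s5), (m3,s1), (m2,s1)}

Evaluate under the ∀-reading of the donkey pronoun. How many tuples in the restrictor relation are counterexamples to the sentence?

4

"it" takes "a song" as antecedent — a donkey pronoun bound across the clause boundary.
Strong reading: for every (m,s) with wrote(m,s), recorded(m,s).
Restrictor pairs: (m1,s4) ✗  (m1,s9) ✓  (m2,s1) ✓  (m2,s2) ✗  (m3,s1) ✓  (m3,s6) ✗  (m5,s3) ✗
Counterexamples (restrictor pairs failing the scope): 4.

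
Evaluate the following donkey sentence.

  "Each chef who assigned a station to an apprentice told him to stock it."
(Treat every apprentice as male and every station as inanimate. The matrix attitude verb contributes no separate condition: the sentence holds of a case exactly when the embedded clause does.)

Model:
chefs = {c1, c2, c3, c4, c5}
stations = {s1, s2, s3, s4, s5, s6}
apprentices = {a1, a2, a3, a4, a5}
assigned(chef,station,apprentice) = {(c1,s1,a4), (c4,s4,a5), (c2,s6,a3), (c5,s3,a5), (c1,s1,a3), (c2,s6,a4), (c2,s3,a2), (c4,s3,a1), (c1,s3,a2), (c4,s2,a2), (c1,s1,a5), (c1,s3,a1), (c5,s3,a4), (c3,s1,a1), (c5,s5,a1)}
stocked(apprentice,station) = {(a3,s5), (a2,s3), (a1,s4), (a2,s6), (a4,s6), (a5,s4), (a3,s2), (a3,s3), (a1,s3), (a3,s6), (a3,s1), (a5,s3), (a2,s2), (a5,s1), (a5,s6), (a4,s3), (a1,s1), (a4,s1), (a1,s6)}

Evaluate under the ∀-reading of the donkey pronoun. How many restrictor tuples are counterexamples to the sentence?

1

"him" takes "an apprentice" as antecedent and "it" takes "a station"; both are donkey pronouns co-varying with the restrictor.
Strong reading: for every (c,s,a) with assigned(c,s,a), stocked(a,s).
Restrictor triples: (c1,s1,a3)→stocked(a3,s1) ✓  (c1,s1,a4)→stocked(a4,s1) ✓  (c1,s1,a5)→stocked(a5,s1) ✓  (c1,s3,a1)→stocked(a1,s3) ✓  (c1,s3,a2)→stocked(a2,s3) ✓  (c2,s3,a2)→stocked(a2,s3) ✓  (c2,s6,a3)→stocked(a3,s6) ✓  (c2,s6,a4)→stocked(a4,s6) ✓  (c3,s1,a1)→stocked(a1,s1) ✓  (c4,s2,a2)→stocked(a2,s2) ✓  (c4,s3,a1)→stocked(a1,s3) ✓  (c4,s4,a5)→stocked(a5,s4) ✓  (c5,s3,a4)→stocked(a4,s3) ✓  (c5,s3,a5)→stocked(a5,s3) ✓  (c5,s5,a1)→stocked(a1,s5) ✗
Counterexamples (restrictor triples failing the scope): 1.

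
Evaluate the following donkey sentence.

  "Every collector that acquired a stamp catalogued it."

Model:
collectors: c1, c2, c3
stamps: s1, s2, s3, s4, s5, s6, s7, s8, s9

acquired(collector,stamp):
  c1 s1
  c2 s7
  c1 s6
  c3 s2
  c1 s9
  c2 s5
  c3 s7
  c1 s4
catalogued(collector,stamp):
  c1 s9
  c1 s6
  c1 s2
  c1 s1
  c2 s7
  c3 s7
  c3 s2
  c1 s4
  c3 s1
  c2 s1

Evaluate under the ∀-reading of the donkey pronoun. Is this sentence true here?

False

"it" takes "a stamp" as antecedent — a donkey pronoun bound across the clause boundary.
Strong reading: for every (c,s) with acquired(c,s), catalogued(c,s).
Restrictor pairs: (c1,s1) ✓  (c1,s4) ✓  (c1,s6) ✓  (c1,s9) ✓  (c2,s5) ✗  (c2,s7) ✓  (c3,s2) ✓  (c3,s7) ✓
Counterexample: (c2,s5) is in acquired but fails the scope.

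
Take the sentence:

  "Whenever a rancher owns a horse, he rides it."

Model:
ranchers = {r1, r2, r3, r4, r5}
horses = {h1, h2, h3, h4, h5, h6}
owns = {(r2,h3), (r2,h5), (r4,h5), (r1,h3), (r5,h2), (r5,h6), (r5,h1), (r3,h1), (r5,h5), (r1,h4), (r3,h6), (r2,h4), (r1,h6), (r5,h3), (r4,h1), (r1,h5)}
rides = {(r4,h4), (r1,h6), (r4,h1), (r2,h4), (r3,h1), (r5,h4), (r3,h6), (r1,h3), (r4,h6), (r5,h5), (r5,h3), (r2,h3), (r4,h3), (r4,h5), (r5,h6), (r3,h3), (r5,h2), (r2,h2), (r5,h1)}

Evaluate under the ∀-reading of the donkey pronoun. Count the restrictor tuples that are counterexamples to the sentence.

"it" takes "a horse" as antecedent — a donkey pronoun bound across the clause boundary.
Strong reading: for every (r,h) with owns(r,h), rides(r,h).
Restrictor pairs: (r1,h3) ✓  (r1,h4) ✗  (r1,h5) ✗  (r1,h6) ✓  (r2,h3) ✓  (r2,h4) ✓  (r2,h5) ✗  (r3,h1) ✓  (r3,h6) ✓  (r4,h1) ✓  (r4,h5) ✓  (r5,h1) ✓  (r5,h2) ✓  (r5,h3) ✓  (r5,h5) ✓  (r5,h6) ✓
Counterexamples (restrictor pairs failing the scope): 3.

3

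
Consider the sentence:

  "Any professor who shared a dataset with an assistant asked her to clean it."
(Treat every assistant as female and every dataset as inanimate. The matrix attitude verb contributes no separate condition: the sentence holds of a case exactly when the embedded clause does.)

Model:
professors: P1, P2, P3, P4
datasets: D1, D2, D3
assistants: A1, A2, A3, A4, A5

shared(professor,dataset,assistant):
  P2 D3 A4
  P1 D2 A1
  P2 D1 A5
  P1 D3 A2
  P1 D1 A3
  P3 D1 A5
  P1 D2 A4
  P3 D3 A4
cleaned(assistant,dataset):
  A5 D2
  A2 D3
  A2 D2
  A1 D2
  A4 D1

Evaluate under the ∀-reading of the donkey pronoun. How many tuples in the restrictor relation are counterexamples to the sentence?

"her" takes "an assistant" as antecedent and "it" takes "a dataset"; both are donkey pronouns co-varying with the restrictor.
Strong reading: for every (p,d,a) with shared(p,d,a), cleaned(a,d).
Restrictor triples: (P1,D1,A3)→cleaned(A3,D1) ✗  (P1,D2,A1)→cleaned(A1,D2) ✓  (P1,D2,A4)→cleaned(A4,D2) ✗  (P1,D3,A2)→cleaned(A2,D3) ✓  (P2,D1,A5)→cleaned(A5,D1) ✗  (P2,D3,A4)→cleaned(A4,D3) ✗  (P3,D1,A5)→cleaned(A5,D1) ✗  (P3,D3,A4)→cleaned(A4,D3) ✗
Counterexamples (restrictor triples failing the scope): 6.

6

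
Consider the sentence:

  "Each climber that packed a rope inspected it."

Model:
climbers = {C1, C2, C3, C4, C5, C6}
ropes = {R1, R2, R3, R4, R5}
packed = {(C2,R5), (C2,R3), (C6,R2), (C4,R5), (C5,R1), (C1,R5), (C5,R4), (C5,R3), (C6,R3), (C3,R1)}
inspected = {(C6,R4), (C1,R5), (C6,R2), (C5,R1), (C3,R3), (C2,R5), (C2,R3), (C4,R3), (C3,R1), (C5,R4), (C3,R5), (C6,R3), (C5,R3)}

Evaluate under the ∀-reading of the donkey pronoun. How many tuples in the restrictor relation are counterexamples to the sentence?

1

"it" takes "a rope" as antecedent — a donkey pronoun bound across the clause boundary.
Strong reading: for every (c,r) with packed(c,r), inspected(c,r).
Restrictor pairs: (C1,R5) ✓  (C2,R3) ✓  (C2,R5) ✓  (C3,R1) ✓  (C4,R5) ✗  (C5,R1) ✓  (C5,R3) ✓  (C5,R4) ✓  (C6,R2) ✓  (C6,R3) ✓
Counterexamples (restrictor pairs failing the scope): 1.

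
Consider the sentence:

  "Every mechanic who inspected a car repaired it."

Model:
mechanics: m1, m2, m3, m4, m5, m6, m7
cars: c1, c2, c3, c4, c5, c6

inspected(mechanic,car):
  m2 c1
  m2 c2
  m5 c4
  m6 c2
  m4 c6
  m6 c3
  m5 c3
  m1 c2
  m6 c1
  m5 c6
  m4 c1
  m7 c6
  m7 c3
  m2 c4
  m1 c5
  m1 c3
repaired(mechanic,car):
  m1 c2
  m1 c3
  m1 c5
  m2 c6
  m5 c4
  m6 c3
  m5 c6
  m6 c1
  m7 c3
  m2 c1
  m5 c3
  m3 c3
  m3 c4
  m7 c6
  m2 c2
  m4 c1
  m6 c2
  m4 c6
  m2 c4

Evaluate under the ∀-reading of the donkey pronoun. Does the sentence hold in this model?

True

"it" takes "a car" as antecedent — a donkey pronoun bound across the clause boundary.
Strong reading: for every (m,c) with inspected(m,c), repaired(m,c).
Restrictor pairs: (m1,c2) ✓  (m1,c3) ✓  (m1,c5) ✓  (m2,c1) ✓  (m2,c2) ✓  (m2,c4) ✓  (m4,c1) ✓  (m4,c6) ✓  (m5,c3) ✓  (m5,c4) ✓  (m5,c6) ✓  (m6,c1) ✓  (m6,c2) ✓  (m6,c3) ✓  (m7,c3) ✓  (m7,c6) ✓
Every restrictor pair satisfies the scope.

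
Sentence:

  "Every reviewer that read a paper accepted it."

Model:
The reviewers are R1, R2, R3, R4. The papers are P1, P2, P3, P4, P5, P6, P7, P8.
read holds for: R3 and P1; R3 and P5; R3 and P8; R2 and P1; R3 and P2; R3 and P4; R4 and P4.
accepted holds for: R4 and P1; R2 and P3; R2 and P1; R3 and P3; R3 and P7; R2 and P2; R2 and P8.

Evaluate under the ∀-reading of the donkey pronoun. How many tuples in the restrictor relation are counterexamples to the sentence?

"it" takes "a paper" as antecedent — a donkey pronoun bound across the clause boundary.
Strong reading: for every (r,p) with read(r,p), accepted(r,p).
Restrictor pairs: (R2,P1) ✓  (R3,P1) ✗  (R3,P2) ✗  (R3,P4) ✗  (R3,P5) ✗  (R3,P8) ✗  (R4,P4) ✗
Counterexamples (restrictor pairs failing the scope): 6.

6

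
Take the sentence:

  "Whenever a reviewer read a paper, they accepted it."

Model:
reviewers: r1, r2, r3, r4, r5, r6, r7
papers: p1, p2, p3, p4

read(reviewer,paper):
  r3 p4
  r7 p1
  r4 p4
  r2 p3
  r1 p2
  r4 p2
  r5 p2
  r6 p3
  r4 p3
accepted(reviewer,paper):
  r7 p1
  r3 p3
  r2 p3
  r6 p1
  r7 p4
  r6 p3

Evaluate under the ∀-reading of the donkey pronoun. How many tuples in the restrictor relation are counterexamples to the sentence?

6

"it" takes "a paper" as antecedent — a donkey pronoun bound across the clause boundary.
Strong reading: for every (r,p) with read(r,p), accepted(r,p).
Restrictor pairs: (r1,p2) ✗  (r2,p3) ✓  (r3,p4) ✗  (r4,p2) ✗  (r4,p3) ✗  (r4,p4) ✗  (r5,p2) ✗  (r6,p3) ✓  (r7,p1) ✓
Counterexamples (restrictor pairs failing the scope): 6.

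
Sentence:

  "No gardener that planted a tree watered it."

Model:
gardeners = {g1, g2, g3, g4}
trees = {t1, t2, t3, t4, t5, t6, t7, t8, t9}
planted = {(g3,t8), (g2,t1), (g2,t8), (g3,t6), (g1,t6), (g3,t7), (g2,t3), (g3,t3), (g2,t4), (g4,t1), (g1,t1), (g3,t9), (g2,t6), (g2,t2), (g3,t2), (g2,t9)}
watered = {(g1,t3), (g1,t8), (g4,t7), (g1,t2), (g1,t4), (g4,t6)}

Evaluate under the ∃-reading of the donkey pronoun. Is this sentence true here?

True

"it" takes "a tree" as antecedent — a donkey pronoun bound across the clause boundary.
Truth condition: for no (g,t) with planted(g,t) does watered(g,t) hold.
Restrictor pairs — does the scope hold? (g1,t1):fails  (g1,t6):fails  (g2,t1):fails  (g2,t2):fails  (g2,t3):fails  (g2,t4):fails  (g2,t6):fails  (g2,t8):fails  (g2,t9):fails  (g3,t2):fails  (g3,t3):fails  (g3,t6):fails  (g3,t7):fails  (g3,t8):fails  (g3,t9):fails  (g4,t1):fails
Scope holds for no restrictor pair, so the sentence is true.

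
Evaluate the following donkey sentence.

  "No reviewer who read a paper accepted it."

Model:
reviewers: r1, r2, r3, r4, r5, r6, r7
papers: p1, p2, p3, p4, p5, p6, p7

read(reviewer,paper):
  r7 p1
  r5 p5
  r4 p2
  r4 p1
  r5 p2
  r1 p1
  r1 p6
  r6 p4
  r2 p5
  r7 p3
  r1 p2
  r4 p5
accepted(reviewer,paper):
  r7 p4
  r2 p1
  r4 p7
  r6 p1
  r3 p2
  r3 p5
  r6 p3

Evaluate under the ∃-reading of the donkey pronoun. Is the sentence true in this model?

True

"it" takes "a paper" as antecedent — a donkey pronoun bound across the clause boundary.
Truth condition: for no (r,p) with read(r,p) does accepted(r,p) hold.
Restrictor pairs — does the scope hold? (r1,p1):fails  (r1,p2):fails  (r1,p6):fails  (r2,p5):fails  (r4,p1):fails  (r4,p2):fails  (r4,p5):fails  (r5,p2):fails  (r5,p5):fails  (r6,p4):fails  (r7,p1):fails  (r7,p3):fails
Scope holds for no restrictor pair, so the sentence is true.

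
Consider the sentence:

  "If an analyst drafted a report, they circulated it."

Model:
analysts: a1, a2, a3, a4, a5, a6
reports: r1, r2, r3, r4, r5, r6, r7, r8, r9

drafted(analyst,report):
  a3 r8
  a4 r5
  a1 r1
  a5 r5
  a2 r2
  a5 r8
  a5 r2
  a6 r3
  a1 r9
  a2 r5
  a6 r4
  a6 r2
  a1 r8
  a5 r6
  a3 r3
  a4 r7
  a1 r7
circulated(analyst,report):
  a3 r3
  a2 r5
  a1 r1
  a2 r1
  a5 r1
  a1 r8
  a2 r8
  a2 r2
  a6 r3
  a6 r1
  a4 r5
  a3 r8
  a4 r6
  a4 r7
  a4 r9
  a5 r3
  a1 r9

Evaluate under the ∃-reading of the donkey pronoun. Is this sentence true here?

False

"it" takes "a report" as antecedent — a donkey pronoun bound across the clause boundary.
Weak reading: every analyst a with some drafted-report has at least one drafted-report r such that circulated(a,r).
Per analyst: a1:✓  a2:✓  a3:✓  a4:✓  a5:✗  a6:✓
a5 has no witness among its drafted-reports.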